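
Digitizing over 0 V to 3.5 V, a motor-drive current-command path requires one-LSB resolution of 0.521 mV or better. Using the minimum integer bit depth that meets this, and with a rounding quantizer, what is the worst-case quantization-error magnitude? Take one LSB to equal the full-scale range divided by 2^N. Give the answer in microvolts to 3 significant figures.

214 µV

Full-scale range = 3.5 V.
Required number of levels: 3.5/0.521 mV = 6717.9; smallest N with 2^N ≥ that is 13.
Step size = 3.5/8192 V = 427.25 µV.
Half an LSB is 214 µV.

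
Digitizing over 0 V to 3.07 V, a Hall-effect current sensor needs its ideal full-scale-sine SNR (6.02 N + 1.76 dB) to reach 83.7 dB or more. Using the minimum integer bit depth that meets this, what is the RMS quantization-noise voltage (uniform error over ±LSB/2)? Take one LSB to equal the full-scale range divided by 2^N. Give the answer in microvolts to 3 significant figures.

54.1 µV

Span = 3.07 V.
Required N = ⌈(83.7 − 1.76)/6.02⌉ = ⌈13.611⌉ = 14.
Step size = 3.07/16384 V = 187.38 µV.
σ_q = LSB/√12 = 187.38 µV/3.4641 = 54.1 µV.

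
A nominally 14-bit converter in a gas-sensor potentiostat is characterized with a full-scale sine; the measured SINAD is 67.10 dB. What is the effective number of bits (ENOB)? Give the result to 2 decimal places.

10.85 bits

ENOB = (SINAD − 1.76) / 6.02 = (67.10 − 1.76) / 6.02 = 65.34 / 6.02 = 10.8538.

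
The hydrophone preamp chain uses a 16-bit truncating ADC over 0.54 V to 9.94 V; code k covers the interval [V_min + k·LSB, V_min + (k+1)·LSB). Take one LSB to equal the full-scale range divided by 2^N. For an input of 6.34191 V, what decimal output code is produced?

40450

The full-scale span is 9.94 − (0.54) = 9.4 V. LSB = 9.4 V / 2^16 ≈ 143.4 µV.
code = ⌊(V_in − V_min)/LSB⌋ = ⌊(V_in − V_min) × 2^16 / range⌋
     = ⌊(6.34191 − (0.54)) × 65536 / 9.4⌋ = ⌊5.80191 × 65536/9.4⌋
     = ⌊40450.423⌋ = 40450.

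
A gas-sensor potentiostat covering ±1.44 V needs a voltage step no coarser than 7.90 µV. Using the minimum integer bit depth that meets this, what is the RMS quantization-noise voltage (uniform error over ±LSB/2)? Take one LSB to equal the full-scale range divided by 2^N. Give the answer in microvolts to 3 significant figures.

1.59 µV

The full-scale span is 1.44 − (-1.44) = 2.88 V.
Need 2^N ≥ 2.88 V / 7.90 µV = 364600 → N_min = 19.
LSB = 2.88 V ÷ 2^19 = 2.88/524288 V = 5.4932 µV.
σ_q = LSB/√12 = 5.4932 µV/3.4641 = 1.59 µV.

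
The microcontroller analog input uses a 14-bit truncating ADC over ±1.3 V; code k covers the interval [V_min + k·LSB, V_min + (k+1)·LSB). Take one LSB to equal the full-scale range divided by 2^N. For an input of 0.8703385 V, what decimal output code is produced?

13676

Span: 1.3 V − (-1.3 V) = 2.6 V. LSB = 2.6 V / 2^14 ≈ 158.7 µV.
code = ⌊(V_in − V_min)/LSB⌋ = ⌊(V_in − V_min) × 2^14 / range⌋
     = ⌊(0.8703385 − (-1.3)) × 16384 / 2.6⌋ = ⌊2.1703385 × 16384/2.6⌋
     = ⌊13676.472⌋ = 13676.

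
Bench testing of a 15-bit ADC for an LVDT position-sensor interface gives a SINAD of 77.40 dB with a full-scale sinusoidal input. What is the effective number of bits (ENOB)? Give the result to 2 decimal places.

12.56 bits

Inverting SNR = 6.02 N + 1.76: N_eff = (77.40 − 1.76)/6.02 = 12.5648.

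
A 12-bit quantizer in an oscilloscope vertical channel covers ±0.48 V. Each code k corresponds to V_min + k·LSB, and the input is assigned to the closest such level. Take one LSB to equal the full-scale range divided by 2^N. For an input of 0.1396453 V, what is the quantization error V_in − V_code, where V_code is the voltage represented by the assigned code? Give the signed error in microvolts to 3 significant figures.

Range = 0.48 − (-0.48) = 0.96 V. LSB = 0.96 V / 2^12 ≈ 234.4 µV.
Position in LSBs: (0.1396453 − (-0.48)) × 4096/0.96 = 2643.8199; rounding gives k = 2644.
V_code = V_min + k × range/2^12 = -0.48 + 2644 × 0.96/4096 = 0.1396875000 V.
V_in − V_code = 0.1396453 − (0.1396875000) = −42.2 µV.

−42.2 µV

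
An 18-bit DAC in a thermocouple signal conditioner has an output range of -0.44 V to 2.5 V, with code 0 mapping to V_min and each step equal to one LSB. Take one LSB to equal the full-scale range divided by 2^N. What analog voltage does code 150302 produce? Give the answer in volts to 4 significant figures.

Full-scale range = 2.5 V − (-0.44 V) = 2.94 V. LSB = 2.94 V / 2^18.
V_out = V_min + code × LSB = -0.44 V + 150302 × 2.94 V / 262144
      = -0.44 V + 1.68567 V = 1.24567 V.

1.246 V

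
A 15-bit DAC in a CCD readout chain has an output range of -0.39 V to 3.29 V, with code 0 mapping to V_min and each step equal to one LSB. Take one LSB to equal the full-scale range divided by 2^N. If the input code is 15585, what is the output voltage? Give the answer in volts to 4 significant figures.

Range = 3.29 − (-0.39) = 3.68 V. LSB = 3.68 V / 2^15.
V_out = V_min + code × LSB = -0.39 V + 15585 × 3.68 V / 32768
      = -0.39 V + 1.75027 V = 1.36027 V.

1.360 V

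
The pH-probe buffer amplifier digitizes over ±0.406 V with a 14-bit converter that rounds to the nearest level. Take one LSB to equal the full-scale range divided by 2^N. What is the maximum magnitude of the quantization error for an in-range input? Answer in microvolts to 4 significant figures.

24.78 µV

The full-scale span is 0.406 − (-0.406) = 0.812 V.
One LSB is 0.812 V / 16384 = 49.5605 µV.
Worst-case error for round-to-nearest is half an LSB: 24.78 µV.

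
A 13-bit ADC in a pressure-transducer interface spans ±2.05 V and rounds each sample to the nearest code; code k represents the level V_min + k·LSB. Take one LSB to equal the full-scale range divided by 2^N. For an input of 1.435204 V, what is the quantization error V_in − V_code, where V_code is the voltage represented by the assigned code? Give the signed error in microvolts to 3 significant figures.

Full-scale range = 2.05 V − (-2.05 V) = 4.1 V. LSB = 4.1 V / 2^13 ≈ 0.5005 mV.
Position in LSBs: (1.435204 − (-2.05)) × 8192/4.1 = 6963.6076; rounding gives k = 6964.
Reconstructed level: -2.05 + 6964 × 4.1/8192 V = 1.435400391 V.
Error = V_in − V_code = 1.435204 − (1.435400391) = −196 µV.

−196 µV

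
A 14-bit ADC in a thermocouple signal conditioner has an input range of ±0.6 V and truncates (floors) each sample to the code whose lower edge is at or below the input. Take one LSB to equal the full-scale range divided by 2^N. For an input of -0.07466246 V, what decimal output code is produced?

7172

Span: 0.6 V − (-0.6 V) = 1.2 V. LSB = 1.2 V / 2^14 ≈ 73.24 µV.
(V_in − V_min) × 2^14/range = (-0.07466246 − (-0.6)) × 16384/1.2 = 7172.609.
Floor → code = 7172.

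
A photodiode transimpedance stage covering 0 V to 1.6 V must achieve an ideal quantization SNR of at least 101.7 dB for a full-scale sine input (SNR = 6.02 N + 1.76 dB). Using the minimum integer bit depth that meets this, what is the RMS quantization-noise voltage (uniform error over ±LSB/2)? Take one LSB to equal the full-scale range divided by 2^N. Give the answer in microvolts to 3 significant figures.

3.52 µV

Full-scale range = 1.6 V.
Solving 6.02 N ≥ 101.7 − 1.76: N ≥ 16.601. Round up → N = 17.
LSB = 1.6 V ÷ 2^17 = 1.6/131072 V = 12.207 µV.
σ_q = LSB/√12 = 12.207 µV/3.4641 = 3.52 µV.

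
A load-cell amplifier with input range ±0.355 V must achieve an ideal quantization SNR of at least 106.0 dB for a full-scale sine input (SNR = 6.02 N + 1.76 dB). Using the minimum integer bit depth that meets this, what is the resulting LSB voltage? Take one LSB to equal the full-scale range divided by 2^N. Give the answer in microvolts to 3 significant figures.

2.71 µV

Range = 0.355 − (-0.355) = 0.71 V.
6.02 N + 1.76 ≥ 106.0 gives N ≥ 17.316, so the minimum integer is 18.
LSB = 0.71 V / 2^18 = 2.71 µV.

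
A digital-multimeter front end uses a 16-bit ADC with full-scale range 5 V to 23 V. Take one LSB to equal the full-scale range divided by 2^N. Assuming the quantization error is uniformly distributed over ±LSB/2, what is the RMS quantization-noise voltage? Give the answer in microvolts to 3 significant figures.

79.3 µV

Full-scale range = 23 V − (5 V) = 18 V.
Step size = 18/65536 V = 274.66 µV.
For a uniform distribution on [−LSB/2, +LSB/2], V_rms = LSB/√12 = 274.66 µV/3.4641 = 79.3 µV.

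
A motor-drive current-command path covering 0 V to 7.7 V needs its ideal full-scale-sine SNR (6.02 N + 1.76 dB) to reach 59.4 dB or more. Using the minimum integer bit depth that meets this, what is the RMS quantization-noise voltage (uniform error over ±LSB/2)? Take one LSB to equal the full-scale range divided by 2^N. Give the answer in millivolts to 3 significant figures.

2.17 mV

Range is 7.7 V.
6.02 N + 1.76 ≥ 59.4 gives N ≥ 9.575, so the minimum integer is 10.
Step size = 7.7/1024 V = 7.5195 mV.
RMS noise = LSB/√12 = 2.17 mV.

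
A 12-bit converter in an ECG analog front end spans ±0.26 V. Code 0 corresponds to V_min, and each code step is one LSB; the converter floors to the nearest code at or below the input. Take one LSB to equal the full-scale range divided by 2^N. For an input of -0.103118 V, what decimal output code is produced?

Span: 0.26 V − (-0.26 V) = 0.52 V. LSB = 0.52 V / 2^12 ≈ 127.0 µV.
(V_in − V_min) × 2^12/range = (-0.103118 − (-0.26)) × 4096/0.52 = 1235.747.
Floor → code = 1235.

1235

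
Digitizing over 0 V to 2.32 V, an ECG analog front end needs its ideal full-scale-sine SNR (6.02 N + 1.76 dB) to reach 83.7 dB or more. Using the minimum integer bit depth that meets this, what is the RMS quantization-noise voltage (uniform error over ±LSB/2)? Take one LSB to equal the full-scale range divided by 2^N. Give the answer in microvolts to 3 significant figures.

40.9 µV

Range is 2.32 V.
6.02 N + 1.76 ≥ 83.7 gives N ≥ 13.611, so the minimum integer is 14.
Step size = 2.32/16384 V = 141.60 µV.
V_rms = LSB/√12 = 40.9 µV.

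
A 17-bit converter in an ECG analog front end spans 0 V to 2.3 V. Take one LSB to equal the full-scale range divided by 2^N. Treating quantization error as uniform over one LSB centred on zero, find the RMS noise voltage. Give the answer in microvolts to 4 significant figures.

Range is 2.3 V.
One LSB is 2.3 V / 131072 = 17.5476 µV.
For a uniform distribution on [−LSB/2, +LSB/2], V_rms = LSB/√12 = 17.5476 µV/3.4641 = 5.066 µV.

5.066 µV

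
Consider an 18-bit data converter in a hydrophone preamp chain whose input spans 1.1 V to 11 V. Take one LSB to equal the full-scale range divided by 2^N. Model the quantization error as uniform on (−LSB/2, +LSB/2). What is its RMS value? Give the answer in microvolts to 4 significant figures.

10.90 µV

Range = 11 − (1.1) = 9.9 V.
LSB = 9.9 V / 2^18 = 37.7655 µV.
For a uniform distribution on [−LSB/2, +LSB/2], V_rms = LSB/√12 = 37.7655 µV/3.4641 = 10.90 µV.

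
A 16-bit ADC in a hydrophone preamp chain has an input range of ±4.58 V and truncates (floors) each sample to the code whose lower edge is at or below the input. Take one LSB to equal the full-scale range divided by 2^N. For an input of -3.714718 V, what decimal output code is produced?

Full-scale range = 4.58 V − (-4.58 V) = 9.16 V. LSB = 9.16 V / 2^16 ≈ 139.8 µV.
V_in − V_min = -3.714718 − (-4.58) = 0.865282 V.
Divide by LSB: 0.865282 × 65536/9.16 = 6190.7338.
Truncating gives code 6190.

6190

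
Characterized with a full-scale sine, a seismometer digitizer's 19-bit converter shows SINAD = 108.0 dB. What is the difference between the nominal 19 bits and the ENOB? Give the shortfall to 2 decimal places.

N_eff = (108.0 − 1.76)/6.02 = 17.6478 bits.
Shortfall = 19 − 17.6478 = 1.3522 bits.

1.35 bits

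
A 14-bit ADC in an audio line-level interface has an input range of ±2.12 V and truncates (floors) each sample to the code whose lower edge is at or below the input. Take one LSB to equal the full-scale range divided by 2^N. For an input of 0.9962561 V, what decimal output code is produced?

12041

Range = 2.12 − (-2.12) = 4.24 V. LSB = 4.24 V / 2^14 ≈ 258.8 µV.
code = ⌊(V_in − V_min)/LSB⌋ = ⌊(V_in − V_min) × 2^14 / range⌋
     = ⌊(0.9962561 − (-2.12)) × 16384 / 4.24⌋ = ⌊3.1162561 × 16384/4.24⌋
     = ⌊12041.684⌋ = 12041.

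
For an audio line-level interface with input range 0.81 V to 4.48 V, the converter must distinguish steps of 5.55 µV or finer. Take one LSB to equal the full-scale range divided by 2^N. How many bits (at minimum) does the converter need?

Range = 4.48 − (0.81) = 3.67 V.
Need 2^N ≥ 3.67 V / 5.55 µV = 661300 → N_min = 20.

20 bits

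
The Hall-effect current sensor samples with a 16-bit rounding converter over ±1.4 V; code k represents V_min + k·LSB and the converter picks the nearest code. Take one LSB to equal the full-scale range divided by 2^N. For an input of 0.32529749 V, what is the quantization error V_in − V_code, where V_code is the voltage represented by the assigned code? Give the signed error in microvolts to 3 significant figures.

−7.69 µV

Range = 1.4 − (-1.4) = 2.8 V. LSB = 2.8 V / 2^16 ≈ 42.72 µV.
(V_in − V_min)/LSB = (0.32529749 − (-1.4)) × 65536/2.8 = 40381.8201 → nearest code k = 40382.
V_code = V_min + k × range/2^16 = -1.4 + 40382 × 2.8/65536 = 0.32530517578 V.
Error = V_in − V_code = 0.32529749 − (0.32530517578) = −7.69 µV.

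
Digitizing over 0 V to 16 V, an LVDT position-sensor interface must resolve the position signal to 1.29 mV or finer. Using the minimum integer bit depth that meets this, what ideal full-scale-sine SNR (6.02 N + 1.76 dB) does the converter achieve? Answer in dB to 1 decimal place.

Full-scale range = 16 V.
Required number of levels: 16/1.29 mV = 12403; smallest N with 2^N ≥ that is 14.
SNR = 6.02 × 14 + 1.76 = 86.04 dB.

86.0 dB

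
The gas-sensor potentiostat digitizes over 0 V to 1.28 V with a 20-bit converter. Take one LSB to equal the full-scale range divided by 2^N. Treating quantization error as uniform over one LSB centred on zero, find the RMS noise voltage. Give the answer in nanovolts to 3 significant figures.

Range is 1.28 V.
LSB = 1.28 V ÷ 2^20 = 1.28/1048576 V = 1.2207 µV.
σ_q = LSB/√12 = 1.2207 µV/3.4641 = 352 nV.

352 nV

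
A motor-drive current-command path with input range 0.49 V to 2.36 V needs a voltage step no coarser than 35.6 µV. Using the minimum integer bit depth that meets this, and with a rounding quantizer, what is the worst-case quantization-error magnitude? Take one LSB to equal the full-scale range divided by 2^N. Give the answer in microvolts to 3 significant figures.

Range = 2.36 − (0.49) = 1.87 V.
Levels needed ≥ 1.87/35.6 µV = 52530. 2^16 = 65536 suffices, so N_min = 16.
One LSB is 1.87 V / 65536 = 28.534 µV.
|e|_max = LSB/2 = 14.3 µV.

14.3 µV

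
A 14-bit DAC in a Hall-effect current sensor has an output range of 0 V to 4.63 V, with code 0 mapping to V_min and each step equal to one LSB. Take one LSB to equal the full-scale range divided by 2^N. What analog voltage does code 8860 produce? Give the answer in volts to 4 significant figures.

2.504 V

Full-scale range = 4.63 V. LSB = 4.63 V / 2^14.
V_out = V_min + code × LSB = 0 V + 8860 × 4.63 V / 16384
      = 0 V + 2.50377 V = 2.50377 V.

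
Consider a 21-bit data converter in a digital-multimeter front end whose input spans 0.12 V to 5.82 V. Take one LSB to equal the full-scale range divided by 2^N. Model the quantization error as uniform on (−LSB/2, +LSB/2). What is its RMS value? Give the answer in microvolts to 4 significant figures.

Range = 5.82 − (0.12) = 5.7 V.
LSB = 5.7 V ÷ 2^21 = 5.7/2097152 V = 2.71797 µV.
σ_q = LSB/√12 = 2.71797 µV/3.4641 = 0.7846 µV.

0.7846 µV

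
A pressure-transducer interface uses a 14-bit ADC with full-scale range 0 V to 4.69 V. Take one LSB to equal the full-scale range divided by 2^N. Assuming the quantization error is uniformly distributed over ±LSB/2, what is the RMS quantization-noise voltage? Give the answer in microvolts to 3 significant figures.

Full-scale range = 4.69 V.
LSB = 4.69 V ÷ 2^14 = 4.69/16384 V = 286.25 µV.
For a uniform distribution on [−LSB/2, +LSB/2], V_rms = LSB/√12 = 286.25 µV/3.4641 = 82.6 µV.

82.6 µV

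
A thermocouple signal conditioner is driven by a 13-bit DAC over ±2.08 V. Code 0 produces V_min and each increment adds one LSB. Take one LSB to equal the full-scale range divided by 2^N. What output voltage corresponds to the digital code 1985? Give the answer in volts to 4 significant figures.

-1.072 V

The full-scale span is 2.08 − (-2.08) = 4.16 V. LSB = 4.16 V / 2^13.
V_out = -2.08 + 1985 × (4.16/8192) V
      = -2.08 V + 1.00801 V = -1.07199 V.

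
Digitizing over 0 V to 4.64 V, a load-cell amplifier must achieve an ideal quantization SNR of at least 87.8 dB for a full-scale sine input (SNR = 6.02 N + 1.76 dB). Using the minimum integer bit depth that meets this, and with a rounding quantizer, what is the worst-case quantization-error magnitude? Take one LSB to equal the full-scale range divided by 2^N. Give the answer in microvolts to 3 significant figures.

70.8 µV

Span = 4.64 V.
N ≥ (87.8 − 1.76)/6.02 = 14.292 → N_min = 15.
LSB = 4.64 V ÷ 2^15 = 4.64/32768 V = 141.60 µV.
Max error for round-to-nearest is LSB/2 = 70.8 µV.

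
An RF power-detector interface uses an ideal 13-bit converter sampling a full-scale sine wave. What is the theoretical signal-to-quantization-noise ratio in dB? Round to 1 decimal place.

80.0 dB

SNR = 6.02·13 + 1.76 = 80.02 dB.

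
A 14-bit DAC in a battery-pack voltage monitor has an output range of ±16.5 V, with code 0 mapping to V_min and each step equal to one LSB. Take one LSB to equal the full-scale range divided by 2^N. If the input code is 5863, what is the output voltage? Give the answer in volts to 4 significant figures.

Full-scale range = 16.5 V − (-16.5 V) = 33 V. LSB = 33 V / 2^14.
V_out = -16.5 + 5863 × (33/16384) V
      = -16.5 + 11.8090 = -4.69098 V.

-4.691 V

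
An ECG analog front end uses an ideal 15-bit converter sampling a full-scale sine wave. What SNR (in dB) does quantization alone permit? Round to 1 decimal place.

Ideal quantization SNR: 6.02 × 15 + 1.76 dB = 92.1 dB.

92.1 dB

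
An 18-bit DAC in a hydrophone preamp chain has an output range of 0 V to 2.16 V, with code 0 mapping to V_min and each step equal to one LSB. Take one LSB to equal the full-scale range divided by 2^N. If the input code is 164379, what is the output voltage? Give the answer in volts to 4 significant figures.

Range is 2.16 V. LSB = 2.16 V / 2^18.
V_out = 0 + 164379 × (2.16/262144) V
      = 0 + 1.35444 = 1.35444 V.

1.354 V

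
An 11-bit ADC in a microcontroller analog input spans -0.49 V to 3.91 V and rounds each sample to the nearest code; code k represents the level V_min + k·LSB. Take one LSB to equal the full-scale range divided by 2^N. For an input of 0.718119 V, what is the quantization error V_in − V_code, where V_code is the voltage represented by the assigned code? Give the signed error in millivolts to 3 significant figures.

+0.697 mV

The full-scale span is 3.91 − (-0.49) = 4.4 V. LSB = 4.4 V / 2^11 ≈ 2.148 mV.
Position in LSBs: (0.718119 − (-0.49)) × 2048/4.4 = 562.3245; rounding gives k = 562.
V_code = V_min + k × range/2^11 = -0.49 + 562 × 4.4/2048 = 0.7174218750 V.
e = 0.718119 − (0.7174218750) = +0.697 mV.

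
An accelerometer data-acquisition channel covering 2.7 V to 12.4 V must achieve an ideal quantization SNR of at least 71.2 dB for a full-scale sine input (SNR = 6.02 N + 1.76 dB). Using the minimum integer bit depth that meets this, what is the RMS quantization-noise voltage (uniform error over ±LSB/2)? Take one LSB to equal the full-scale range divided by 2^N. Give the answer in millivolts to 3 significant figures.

Span: 12.4 V − (2.7 V) = 9.7 V.
N ≥ (71.2 − 1.76)/6.02 = 11.535 → N_min = 12.
LSB = 9.7 V ÷ 2^12 = 9.7/4096 V = 2.3682 mV.
σ_q = LSB/√12 = 2.3682 mV/3.4641 = 0.684 mV.

0.684 mV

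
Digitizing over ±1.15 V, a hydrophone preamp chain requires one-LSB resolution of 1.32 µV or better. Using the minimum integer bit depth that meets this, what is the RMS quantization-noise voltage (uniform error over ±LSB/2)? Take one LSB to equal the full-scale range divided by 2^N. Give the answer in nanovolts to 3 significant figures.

317 nV

The full-scale span is 1.15 − (-1.15) = 2.3 V.
Levels needed ≥ 2.3/1.32 µV = 1.742e6. 2^21 = 2097152 suffices, so N_min = 21.
One LSB is 2.3 V / 2097152 = 1.0967 µV.
V_rms = LSB/√12 = 317 nV.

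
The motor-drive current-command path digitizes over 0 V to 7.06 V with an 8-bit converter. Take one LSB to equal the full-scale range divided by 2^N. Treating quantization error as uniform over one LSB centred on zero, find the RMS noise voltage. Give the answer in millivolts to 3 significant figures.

Range is 7.06 V.
One LSB is 7.06 V / 256 = 27.578 mV.
σ_q = LSB/√12 = 27.578 mV/3.4641 = 7.96 mV.

7.96 mV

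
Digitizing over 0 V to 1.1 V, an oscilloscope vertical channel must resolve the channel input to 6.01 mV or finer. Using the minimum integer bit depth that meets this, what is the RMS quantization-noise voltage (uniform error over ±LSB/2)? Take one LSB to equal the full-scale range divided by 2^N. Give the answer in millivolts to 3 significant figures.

Span = 1.1 V.
Levels needed ≥ 1.1/6.01 mV = 183.0. 2^8 = 256 suffices, so N_min = 8.
LSB = 1.1 V ÷ 2^8 = 1.1/256 V = 4.2969 mV.
RMS noise = LSB/√12 = 1.24 mV.

1.24 mV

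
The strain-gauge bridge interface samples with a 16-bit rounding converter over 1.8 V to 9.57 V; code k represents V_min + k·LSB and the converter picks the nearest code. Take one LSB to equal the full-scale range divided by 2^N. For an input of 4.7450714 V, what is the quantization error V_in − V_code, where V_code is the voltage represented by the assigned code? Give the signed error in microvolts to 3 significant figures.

+21.4 µV

Span: 9.57 V − (1.8 V) = 7.77 V. LSB = 7.77 V / 2^16 ≈ 118.6 µV.
(4.7450714 − (1.8)) / LSB = 2.9450714 × 65536/7.77 = 24840.1801. Nearest integer: k = 24840.
Reconstructed level: 1.8 + 24840 × 7.77/65536 V = 4.7450500488 V.
V_in − V_code = 4.7450714 − (4.7450500488) = +21.4 µV.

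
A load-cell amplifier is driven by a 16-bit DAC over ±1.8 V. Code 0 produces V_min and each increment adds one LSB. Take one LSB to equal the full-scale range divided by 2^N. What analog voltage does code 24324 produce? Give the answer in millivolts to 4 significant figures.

Span: 1.8 V − (-1.8 V) = 3.6 V. LSB = 3.6 V / 2^16.
V_out = V_min + code × LSB = -1.8 V + 24324 × 3.6 V / 65536
      = -1.8 + 1.33616 = -0.463843 V.

-463.8 mV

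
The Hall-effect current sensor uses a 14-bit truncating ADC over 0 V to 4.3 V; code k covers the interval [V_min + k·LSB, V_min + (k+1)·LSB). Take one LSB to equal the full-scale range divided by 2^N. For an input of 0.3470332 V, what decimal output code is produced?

Full-scale range = 4.3 V. LSB = 4.3 V / 2^14 ≈ 262.5 µV.
(V_in − V_min) × 2^14/range = (0.3470332 − (0)) × 16384/4.3 = 1322.277.
Floor → code = 1322.

1322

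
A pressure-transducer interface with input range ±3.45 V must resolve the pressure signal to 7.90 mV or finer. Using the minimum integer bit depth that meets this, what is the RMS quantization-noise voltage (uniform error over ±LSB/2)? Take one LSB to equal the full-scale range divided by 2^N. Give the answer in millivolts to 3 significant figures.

1.95 mV

Span: 3.45 V − (-3.45 V) = 6.9 V.
Levels needed ≥ 6.9/7.90 mV = 873.4. 2^10 = 1024 suffices, so N_min = 10.
One LSB is 6.9 V / 1024 = 6.7383 mV.
V_rms = LSB/√12 = 1.95 mV.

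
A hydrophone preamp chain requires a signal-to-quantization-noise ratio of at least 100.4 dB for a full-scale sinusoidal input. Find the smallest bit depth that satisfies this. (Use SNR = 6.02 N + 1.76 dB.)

17 bits

N ≥ (100.4 − 1.76)/6.02 = 16.385 → N_min = 17.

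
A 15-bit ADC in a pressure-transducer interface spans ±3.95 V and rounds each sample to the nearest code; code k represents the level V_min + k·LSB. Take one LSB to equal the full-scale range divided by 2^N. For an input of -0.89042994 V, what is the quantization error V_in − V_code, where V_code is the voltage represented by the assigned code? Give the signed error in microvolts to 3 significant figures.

Span: 3.95 V − (-3.95 V) = 7.9 V. LSB = 7.9 V / 2^15 ≈ 241.1 µV.
(V_in − V_min)/LSB = (-0.89042994 − (-3.95)) × 32768/7.9 = 12690.6319 → nearest code k = 12691.
V_code = V_min + k × range/2^15 = -3.95 + 12691 × 7.9/32768 = -0.89034118652 V.
e = -0.89042994 − (-0.89034118652) = −88.8 µV.

−88.8 µV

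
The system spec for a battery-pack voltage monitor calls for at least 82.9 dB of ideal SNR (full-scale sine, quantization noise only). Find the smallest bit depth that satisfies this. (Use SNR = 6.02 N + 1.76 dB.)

6.02 N + 1.76 ≥ 82.9 gives N ≥ 13.478, so the minimum integer is 14.

14 bits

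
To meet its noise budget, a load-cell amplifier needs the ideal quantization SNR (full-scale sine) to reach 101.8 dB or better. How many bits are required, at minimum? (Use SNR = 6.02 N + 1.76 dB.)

17 bits

Solving 6.02 N ≥ 101.8 − 1.76: N ≥ 16.618. Round up → N = 17.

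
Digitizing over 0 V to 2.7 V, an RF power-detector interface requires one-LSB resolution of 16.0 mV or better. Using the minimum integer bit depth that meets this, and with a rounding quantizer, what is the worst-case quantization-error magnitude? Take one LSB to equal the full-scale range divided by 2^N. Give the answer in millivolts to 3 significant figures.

Range is 2.7 V.
Need 2^N ≥ 2.7 V / 16.0 mV = 168.8 → N_min = 8.
Step size = 2.7/256 V = 10.547 mV.
Max error for round-to-nearest is LSB/2 = 5.27 mV.

5.27 mV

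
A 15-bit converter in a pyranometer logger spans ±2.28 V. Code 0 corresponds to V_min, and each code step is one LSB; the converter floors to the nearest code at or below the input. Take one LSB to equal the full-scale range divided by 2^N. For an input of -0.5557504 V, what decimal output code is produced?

Span: 2.28 V − (-2.28 V) = 4.56 V. LSB = 4.56 V / 2^15 ≈ 139.2 µV.
(V_in − V_min) × 2^15/range = (-0.5557504 − (-2.28)) × 32768/4.56 = 12390.397.
Floor → code = 12390.

12390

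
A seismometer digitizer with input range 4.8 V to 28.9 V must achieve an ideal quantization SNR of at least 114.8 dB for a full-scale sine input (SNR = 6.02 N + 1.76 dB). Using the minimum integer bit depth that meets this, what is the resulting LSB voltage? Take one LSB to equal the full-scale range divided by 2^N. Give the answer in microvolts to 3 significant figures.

Range = 28.9 − (4.8) = 24.1 V.
N ≥ (114.8 − 1.76)/6.02 = 18.777 → N_min = 19.
Step size = 24.1/524288 V = 46.0 µV.

46.0 µV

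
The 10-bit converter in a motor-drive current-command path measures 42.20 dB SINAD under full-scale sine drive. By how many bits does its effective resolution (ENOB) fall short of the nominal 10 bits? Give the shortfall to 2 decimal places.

Effective bits = (42.20 − 1.76)/6.02 = 6.7176.
Lost resolution: 10 − 6.7176 = 3.2824 bits.

3.28 bits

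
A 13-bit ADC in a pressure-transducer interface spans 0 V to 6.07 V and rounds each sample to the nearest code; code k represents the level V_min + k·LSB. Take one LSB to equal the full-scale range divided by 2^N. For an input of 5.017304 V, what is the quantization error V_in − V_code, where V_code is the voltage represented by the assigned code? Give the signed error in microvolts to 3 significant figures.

Span = 6.07 V. LSB = 6.07 V / 2^13 ≈ 0.7410 mV.
(5.017304 − (0)) / LSB = 5.017304 × 8192/6.07 = 6771.2940. Nearest integer: k = 6771.
V_code = 0 + (6771/8192) × 6.07 = 5.017086182 V.
e = 5.017304 − (5.017086182) = +218 µV.

+218 µV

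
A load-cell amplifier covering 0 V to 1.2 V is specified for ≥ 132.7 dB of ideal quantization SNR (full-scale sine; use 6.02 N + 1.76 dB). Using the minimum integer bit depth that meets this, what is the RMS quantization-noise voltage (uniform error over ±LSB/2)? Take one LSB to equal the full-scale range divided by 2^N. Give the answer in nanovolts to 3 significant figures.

V_FS = 1.2 V.
N ≥ (132.7 − 1.76)/6.02 = 21.751 → N_min = 22.
LSB = 1.2 V ÷ 2^22 = 1.2/4194304 V = 286.10 nV.
RMS noise = LSB/√12 = 82.6 nV.

82.6 nV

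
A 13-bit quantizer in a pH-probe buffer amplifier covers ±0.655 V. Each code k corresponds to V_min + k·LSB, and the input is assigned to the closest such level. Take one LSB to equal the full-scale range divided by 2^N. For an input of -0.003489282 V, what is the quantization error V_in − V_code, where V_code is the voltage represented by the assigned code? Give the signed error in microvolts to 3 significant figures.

Range = 0.655 − (-0.655) = 1.31 V. LSB = 1.31 V / 2^13 ≈ 159.9 µV.
(V_in − V_min)/LSB = (-0.003489282 − (-0.655)) × 8192/1.31 = 4074.1800 → nearest code k = 4074.
V_code = V_min + k × range/2^13 = -0.655 + 4074 × 1.31/8192 = -0.003518066406 V.
V_in − V_code = -0.003489282 − (-0.003518066406) = +28.8 µV.

+28.8 µV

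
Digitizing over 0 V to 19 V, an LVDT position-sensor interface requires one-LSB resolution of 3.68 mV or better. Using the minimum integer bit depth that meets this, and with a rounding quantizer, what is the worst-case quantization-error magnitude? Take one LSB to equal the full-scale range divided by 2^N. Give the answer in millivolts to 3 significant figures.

Span = 19 V.
19 V / 3.68 mV = 5163. Since 2^12 = 4096 and 2^13 = 8192, N = 13.
LSB = 19 V ÷ 2^13 = 19/8192 V = 2.3193 mV.
|e|_max = LSB/2 = 1.16 mV.

1.16 mV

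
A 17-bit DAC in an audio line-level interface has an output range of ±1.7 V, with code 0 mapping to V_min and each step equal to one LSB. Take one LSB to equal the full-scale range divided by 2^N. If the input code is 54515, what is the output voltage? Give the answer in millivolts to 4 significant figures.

The full-scale span is 1.7 − (-1.7) = 3.4 V. LSB = 3.4 V / 2^17.
Output = V_min + (54515/131072) × range = -1.7 + 0.415916 × 3.4 V
      = -1.7 + 1.41412 = -0.285884 V.

-285.9 mV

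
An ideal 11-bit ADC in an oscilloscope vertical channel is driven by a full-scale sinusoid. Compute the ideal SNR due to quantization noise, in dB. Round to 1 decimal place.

68.0 dB

6.02(11) + 1.76 = 66.22 + 1.76 = 67.98 dB.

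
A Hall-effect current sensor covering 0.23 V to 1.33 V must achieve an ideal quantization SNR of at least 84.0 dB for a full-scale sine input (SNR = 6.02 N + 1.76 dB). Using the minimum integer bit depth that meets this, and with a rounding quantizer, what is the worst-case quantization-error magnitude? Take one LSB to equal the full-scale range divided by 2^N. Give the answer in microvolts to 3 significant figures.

33.6 µV

The full-scale span is 1.33 − (0.23) = 1.1 V.
N ≥ (84.0 − 1.76)/6.02 = 13.661 → N_min = 14.
LSB = 1.1 V / 2^14 = 67.139 µV.
Half an LSB is 33.6 µV.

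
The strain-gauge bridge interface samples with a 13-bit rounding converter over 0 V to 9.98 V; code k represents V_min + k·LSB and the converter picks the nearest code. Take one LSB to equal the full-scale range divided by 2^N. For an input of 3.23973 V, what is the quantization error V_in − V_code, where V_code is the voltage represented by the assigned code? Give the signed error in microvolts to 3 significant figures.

Range is 9.98 V. LSB = 9.98 V / 2^13 ≈ 1.218 mV.
Position in LSBs: (3.23973 − (0)) × 8192/9.98 = 2659.3054; rounding gives k = 2659.
Reconstructed level: 0 + 2659 × 9.98/8192 V = 3.239357910 V.
V_in − V_code = 3.23973 − (3.239357910) = +372 µV.

+372 µV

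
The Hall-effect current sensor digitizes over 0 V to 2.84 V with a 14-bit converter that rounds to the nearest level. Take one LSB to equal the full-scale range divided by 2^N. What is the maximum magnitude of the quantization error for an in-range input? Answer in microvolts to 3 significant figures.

86.7 µV

V_FS = 2.84 V.
Step size = 2.84/16384 V = 173.34 µV.
|e|_max = LSB/2 = 86.7 µV.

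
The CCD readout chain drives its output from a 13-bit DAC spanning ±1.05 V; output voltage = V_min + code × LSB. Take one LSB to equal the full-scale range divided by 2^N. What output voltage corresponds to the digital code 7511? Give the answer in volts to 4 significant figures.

The full-scale span is 1.05 − (-1.05) = 2.1 V. LSB = 2.1 V / 2^13.
V_out = -1.05 + 7511 × (2.1/8192) V
      = -1.05 V + 1.92543 V = 0.875427 V.

0.8754 V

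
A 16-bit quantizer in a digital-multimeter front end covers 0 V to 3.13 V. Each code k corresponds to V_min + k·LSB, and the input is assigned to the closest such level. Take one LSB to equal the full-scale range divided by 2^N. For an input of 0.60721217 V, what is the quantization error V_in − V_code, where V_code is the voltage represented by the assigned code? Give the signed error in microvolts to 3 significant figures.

Full-scale range = 3.13 V. LSB = 3.13 V / 2^16 ≈ 47.76 µV.
(V_in − V_min)/LSB = (0.60721217 − (0)) × 65536/3.13 = 12713.8201 → nearest code k = 12714.
V_code = 0 + (12714/65536) × 3.13 = 0.60722076416 V.
Error = V_in − V_code = 0.60721217 − (0.60722076416) = −8.59 µV.

−8.59 µV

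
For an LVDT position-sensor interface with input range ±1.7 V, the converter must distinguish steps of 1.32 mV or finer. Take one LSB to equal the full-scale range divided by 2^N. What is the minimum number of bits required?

12 bits

Range = 1.7 − (-1.7) = 3.4 V.
Required number of levels: 3.4/1.32 mV = 2575.8; smallest N with 2^N ≥ that is 12.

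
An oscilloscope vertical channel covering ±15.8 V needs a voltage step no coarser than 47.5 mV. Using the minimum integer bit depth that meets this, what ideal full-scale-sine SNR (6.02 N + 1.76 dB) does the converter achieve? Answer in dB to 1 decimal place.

62.0 dB

Span: 15.8 V − (-15.8 V) = 31.6 V.
Need 2^N ≥ 31.6 V / 47.5 mV = 665.3 → N_min = 10.
6.02(10) + 1.76 = 61.96 dB.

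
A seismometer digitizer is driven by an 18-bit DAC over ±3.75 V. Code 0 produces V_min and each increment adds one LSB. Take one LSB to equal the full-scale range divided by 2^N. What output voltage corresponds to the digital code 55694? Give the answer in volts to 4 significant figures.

Full-scale range = 3.75 V − (-3.75 V) = 7.5 V. LSB = 7.5 V / 2^18.
V_out = -3.75 + 55694 × (7.5/262144) V
      = -3.75 V + 1.59342 V = -2.15658 V.

-2.157 V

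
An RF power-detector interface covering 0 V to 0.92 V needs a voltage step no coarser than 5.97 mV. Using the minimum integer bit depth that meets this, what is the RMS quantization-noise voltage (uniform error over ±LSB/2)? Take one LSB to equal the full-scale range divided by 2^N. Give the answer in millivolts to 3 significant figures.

V_FS = 0.92 V.
Levels needed ≥ 0.92/5.97 mV = 154.1. 2^8 = 256 suffices, so N_min = 8.
Step size = 0.92/256 V = 3.5938 mV.
σ_q = LSB/√12 = 3.5938 mV/3.4641 = 1.04 mV.

1.04 mV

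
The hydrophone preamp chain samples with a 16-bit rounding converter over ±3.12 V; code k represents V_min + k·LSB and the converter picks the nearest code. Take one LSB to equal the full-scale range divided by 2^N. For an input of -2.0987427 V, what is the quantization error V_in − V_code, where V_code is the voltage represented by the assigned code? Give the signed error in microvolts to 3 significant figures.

−17.1 µV

Range = 3.12 − (-3.12) = 6.24 V. LSB = 6.24 V / 2^16 ≈ 95.21 µV.
(-2.0987427 − (-3.12)) / LSB = 1.0212573 × 65536/6.24 = 10725.8203. Nearest integer: k = 10726.
Reconstructed level: -3.12 + 10726 × 6.24/65536 V = -2.0987255859 V.
V_in − V_code = -2.0987427 − (-2.0987255859) = −17.1 µV.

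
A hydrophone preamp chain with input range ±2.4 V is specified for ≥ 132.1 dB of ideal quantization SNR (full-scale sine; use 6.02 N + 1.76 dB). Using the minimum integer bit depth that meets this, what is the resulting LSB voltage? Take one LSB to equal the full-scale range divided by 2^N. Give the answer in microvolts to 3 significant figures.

The full-scale span is 2.4 − (-2.4) = 4.8 V.
6.02 N + 1.76 ≥ 132.1 gives N ≥ 21.651, so the minimum integer is 22.
One LSB is 4.8 V / 4194304 = 1.14 µV.

1.14 µV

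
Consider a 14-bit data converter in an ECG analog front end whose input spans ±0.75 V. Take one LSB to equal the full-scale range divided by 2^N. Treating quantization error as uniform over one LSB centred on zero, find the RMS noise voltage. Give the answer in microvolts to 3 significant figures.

26.4 µV

The full-scale span is 0.75 − (-0.75) = 1.5 V.
LSB = 1.5 V ÷ 2^14 = 1.5/16384 V = 91.553 µV.
RMS of a uniform error over width LSB is LSB/√12 = 26.4 µV.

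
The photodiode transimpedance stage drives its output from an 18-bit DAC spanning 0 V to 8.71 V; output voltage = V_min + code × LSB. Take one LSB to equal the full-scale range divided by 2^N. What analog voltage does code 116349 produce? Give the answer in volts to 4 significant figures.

Range is 8.71 V. LSB = 8.71 V / 2^18.
Output = V_min + (116349/262144) × range = 0 + 0.443836 × 8.71 V
      = 0 V + 3.86581 V = 3.86581 V.

3.866 V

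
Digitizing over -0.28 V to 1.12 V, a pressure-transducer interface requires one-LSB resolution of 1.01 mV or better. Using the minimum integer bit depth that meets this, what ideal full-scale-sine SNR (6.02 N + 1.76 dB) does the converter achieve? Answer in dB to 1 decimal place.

Range = 1.12 − (-0.28) = 1.4 V.
1.4 V / 1.01 mV = 1386. Since 2^10 = 1024 and 2^11 = 2048, N = 11.
6.02(11) + 1.76 = 67.98 dB.

68.0 dB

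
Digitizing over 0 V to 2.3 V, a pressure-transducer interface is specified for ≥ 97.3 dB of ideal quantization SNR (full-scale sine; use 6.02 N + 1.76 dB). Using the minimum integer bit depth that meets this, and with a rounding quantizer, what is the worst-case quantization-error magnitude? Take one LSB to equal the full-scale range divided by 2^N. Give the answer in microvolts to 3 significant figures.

17.5 µV

V_FS = 2.3 V.
Required N = ⌈(97.3 − 1.76)/6.02⌉ = ⌈15.870⌉ = 16.
One LSB is 2.3 V / 65536 = 35.095 µV.
|e|_max = LSB/2 = 17.5 µV.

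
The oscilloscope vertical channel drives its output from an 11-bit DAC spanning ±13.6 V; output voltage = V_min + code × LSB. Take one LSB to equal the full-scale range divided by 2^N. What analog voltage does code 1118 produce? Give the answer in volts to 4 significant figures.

Span: 13.6 V − (-13.6 V) = 27.2 V. LSB = 27.2 V / 2^11.
V_out = -13.6 + 1118 × (27.2/2048) V
      = -13.6 V + 14.8484 V = 1.24844 V.

1.248 V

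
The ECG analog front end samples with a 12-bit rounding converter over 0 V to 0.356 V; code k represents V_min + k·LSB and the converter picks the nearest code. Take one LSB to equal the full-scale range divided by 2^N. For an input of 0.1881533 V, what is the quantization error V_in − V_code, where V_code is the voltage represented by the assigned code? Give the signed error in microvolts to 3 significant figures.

−15.6 µV

Span = 0.356 V. LSB = 0.356 V / 2^12 ≈ 86.91 µV.
(0.1881533 − (0)) / LSB = 0.1881533 × 4096/0.356 = 2164.8200. Nearest integer: k = 2165.
V_code = V_min + k × range/2^12 = 0 + 2165 × 0.356/4096 = 0.1881689453 V.
e = 0.1881533 − (0.1881689453) = −15.6 µV.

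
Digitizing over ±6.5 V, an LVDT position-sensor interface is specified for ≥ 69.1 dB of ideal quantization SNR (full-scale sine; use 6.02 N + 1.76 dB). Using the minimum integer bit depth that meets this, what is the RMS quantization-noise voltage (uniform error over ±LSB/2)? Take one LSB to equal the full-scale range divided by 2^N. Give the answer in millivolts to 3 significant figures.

Full-scale range = 6.5 V − (-6.5 V) = 13 V.
Required N = ⌈(69.1 − 1.76)/6.02⌉ = ⌈11.186⌉ = 12.
One LSB is 13 V / 4096 = 3.1738 mV.
σ_q = LSB/√12 = 3.1738 mV/3.4641 = 0.916 mV.

0.916 mV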